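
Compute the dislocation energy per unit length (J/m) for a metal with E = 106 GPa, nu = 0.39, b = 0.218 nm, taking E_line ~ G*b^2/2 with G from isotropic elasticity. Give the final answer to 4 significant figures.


Step 1: G = E / (2*(1+nu))
G = 106 / (2*(1+0.39)) = 38.1295 GPa = 3.81295e+10 Pa
Step 2: E_line = G*b^2/2
b = 0.218 nm = 2.18e-10 m
E_line = 0.5 * 3.81295e+10 * (2.18e-10)^2 = 9.06e-10 J/m


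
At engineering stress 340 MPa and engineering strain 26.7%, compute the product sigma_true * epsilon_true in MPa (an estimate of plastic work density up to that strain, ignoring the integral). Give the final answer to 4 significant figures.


sigma_true = sigma_eng * (1 + epsilon_eng)
sigma_true = 340 * (1 + 0.267) = 430.78 MPa
epsilon_true = ln(1 + epsilon_eng)
epsilon_true = ln(1 + 0.267) = 0.236652
sigma_true * epsilon_true = 430.78 * 0.236652 = 101.9 MPa


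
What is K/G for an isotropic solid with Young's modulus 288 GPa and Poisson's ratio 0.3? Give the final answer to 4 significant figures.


G = E / (2*(1+nu))
G = 288 / (2*(1+0.3)) = 110.769 GPa
K = E / (3*(1-2*nu))
K = 288 / (3*(1-2*0.3)) = 240 GPa
K/G = 240 / 110.769 = 2.167


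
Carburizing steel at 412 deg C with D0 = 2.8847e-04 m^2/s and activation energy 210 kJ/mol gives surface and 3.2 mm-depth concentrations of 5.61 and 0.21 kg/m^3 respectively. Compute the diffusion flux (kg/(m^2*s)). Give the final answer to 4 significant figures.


Step 1: D = D0 * exp(-Qd/(R*T))
T = 412 + 273.15 = 685.15 K
D = 2.8847e-04 * exp(-210e3 / (8.314 * 685.15)) = 2.81507e-20 m^2/s
Step 2: J = D * (C1 - C2) / dx
J = 2.81507e-20 * (5.61 - 0.21) / 3.2e-03
J = 4.75e-17 kg/(m^2*s)


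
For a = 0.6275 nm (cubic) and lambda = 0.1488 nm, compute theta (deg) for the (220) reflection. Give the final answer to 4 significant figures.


d = a / sqrt(h^2+k^2+l^2)
d = 0.6275 / sqrt(8) = 0.221855 nm
lambda = 2*d*sin(theta)  =>  sin(theta) = lambda / (2*d)
sin(theta) = 0.1488 / (2 * 0.221855) = 0.335355
theta = 19.59 deg


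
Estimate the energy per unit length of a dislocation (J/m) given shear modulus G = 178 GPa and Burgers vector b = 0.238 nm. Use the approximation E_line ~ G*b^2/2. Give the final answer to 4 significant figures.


E = G*b^2/2
b = 0.238 nm = 2.38e-10 m
G = 178 GPa = 1.78e+11 Pa
E = 0.5 * 1.78e+11 * (2.38e-10)^2
E = 5.041e-09 J/m


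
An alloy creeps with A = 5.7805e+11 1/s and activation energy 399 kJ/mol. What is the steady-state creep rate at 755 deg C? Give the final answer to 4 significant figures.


rate = A * exp(-Q / (R*T))
T = 755 + 273.15 = 1028.15 K
rate = 5.7805e+11 * exp(-399e3 / (8.314 * 1028.15))
rate = 3.092e-09 1/s


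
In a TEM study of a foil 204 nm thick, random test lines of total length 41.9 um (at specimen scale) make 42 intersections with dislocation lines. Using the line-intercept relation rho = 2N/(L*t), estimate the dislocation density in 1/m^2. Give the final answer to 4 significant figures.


rho = 2N / (L * t)
L = 41.9 um = 4.19e-05 m, t = 204 nm = 2.04e-07 m
rho = 2 * 42 / (4.19e-05 * 2.04e-07)
rho = 9.827e+12 1/m^2


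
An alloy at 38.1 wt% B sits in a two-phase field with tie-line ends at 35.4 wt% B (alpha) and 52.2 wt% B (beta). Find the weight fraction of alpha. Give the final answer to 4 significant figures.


f_alpha = (C_beta - C0) / (C_beta - C_alpha)
f_alpha = (52.2 - 38.1) / (52.2 - 35.4)
f_alpha = 0.8393


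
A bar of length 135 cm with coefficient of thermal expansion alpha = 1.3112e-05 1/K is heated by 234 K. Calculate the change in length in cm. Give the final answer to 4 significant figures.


dL = L0 * alpha * dT
dL = 135 * 1.3112e-05 * 234
dL = 0.4142 cm


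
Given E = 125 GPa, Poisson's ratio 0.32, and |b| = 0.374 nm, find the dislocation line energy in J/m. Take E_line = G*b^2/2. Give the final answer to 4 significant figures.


Step 1: G = E / (2*(1+nu))
G = 125 / (2*(1+0.32)) = 47.3485 GPa = 4.73485e+10 Pa
Step 2: E_line = G*b^2/2
b = 0.374 nm = 3.74e-10 m
E_line = 0.5 * 4.73485e+10 * (3.74e-10)^2 = 3.311e-09 J/m


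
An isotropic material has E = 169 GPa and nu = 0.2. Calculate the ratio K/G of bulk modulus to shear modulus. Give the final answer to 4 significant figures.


G = E / (2*(1+nu))
G = 169 / (2*(1+0.2)) = 70.4167 GPa
K = E / (3*(1-2*nu))
K = 169 / (3*(1-2*0.2)) = 93.8889 GPa
K/G = 93.8889 / 70.4167 = 1.333


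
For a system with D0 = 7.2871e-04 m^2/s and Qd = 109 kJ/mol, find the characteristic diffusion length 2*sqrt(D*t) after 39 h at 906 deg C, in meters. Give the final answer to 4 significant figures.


Step 1: D = D0 * exp(-Qd/(R*T))
T = 1179.15 K
D = 7.2871e-04 * exp(-109e3 / (8.314 * 1179.15)) = 1.08103e-08 m^2/s
Step 2: L = 2*sqrt(D*t)
t = 39 h = 140400 s
L = 2*sqrt(1.08103e-08 * 140400) = 0.07792 m


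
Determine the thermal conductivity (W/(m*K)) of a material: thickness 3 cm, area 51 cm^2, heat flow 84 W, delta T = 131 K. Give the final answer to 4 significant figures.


k = Q*L / (A*dT)
L = 0.03 m, A = 5.1e-03 m^2
k = 84 * 0.03 / (5.1e-03 * 131)
k = 3.772 W/(m*K)


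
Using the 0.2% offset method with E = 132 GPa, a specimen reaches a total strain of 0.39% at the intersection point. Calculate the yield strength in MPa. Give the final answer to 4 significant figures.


Offset strain = 0.002
Elastic strain at yield = total_strain - offset = 3.9e-03 - 0.002 = 1.9e-03
sigma_y = E * elastic_strain = 132000 * 1.9e-03
sigma_y = 250.8 MPa


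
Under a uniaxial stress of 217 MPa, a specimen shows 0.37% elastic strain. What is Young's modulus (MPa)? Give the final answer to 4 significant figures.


E = sigma / epsilon
epsilon = 0.37% = 3.7e-03
E = 217 / 3.7e-03
E = 58650 MPa


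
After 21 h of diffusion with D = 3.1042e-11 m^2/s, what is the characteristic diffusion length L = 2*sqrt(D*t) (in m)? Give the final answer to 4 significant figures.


t = 21 hr = 75600 s
Diffusion length = 2*sqrt(D*t)
= 2*sqrt(3.1042e-11 * 75600)
= 3.064e-03 m


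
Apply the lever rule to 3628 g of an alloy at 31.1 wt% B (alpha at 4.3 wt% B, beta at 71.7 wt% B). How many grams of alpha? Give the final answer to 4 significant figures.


f_alpha = (C_beta - C0) / (C_beta - C_alpha)
f_alpha = (71.7 - 31.1) / (71.7 - 4.3) = 0.602374
m_alpha = f_alpha * m_total = 0.602374 * 3628 = 2185 g


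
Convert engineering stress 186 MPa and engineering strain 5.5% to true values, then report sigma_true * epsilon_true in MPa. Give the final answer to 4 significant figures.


sigma_true = sigma_eng * (1 + epsilon_eng)
sigma_true = 186 * (1 + 0.055) = 196.23 MPa
epsilon_true = ln(1 + epsilon_eng)
epsilon_true = ln(1 + 0.055) = 0.0535408
sigma_true * epsilon_true = 196.23 * 0.0535408 = 10.51 MPa


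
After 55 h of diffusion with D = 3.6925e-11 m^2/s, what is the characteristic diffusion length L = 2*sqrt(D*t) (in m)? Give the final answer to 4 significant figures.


t = 55 hr = 198000 s
Diffusion length = 2*sqrt(D*t)
= 2*sqrt(3.6925e-11 * 198000)
= 5.408e-03 m


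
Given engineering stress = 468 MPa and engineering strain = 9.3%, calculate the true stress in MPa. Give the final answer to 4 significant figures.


sigma_true = sigma_eng * (1 + epsilon_eng)
sigma_true = 468 * (1 + 0.093)
sigma_true = 511.5 MPa


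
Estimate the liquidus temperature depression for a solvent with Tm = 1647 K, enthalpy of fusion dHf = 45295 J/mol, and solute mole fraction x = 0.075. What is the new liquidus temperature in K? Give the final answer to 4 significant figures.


dT = R*Tm^2*x / dHf
dT = 8.314 * 1647^2 * 0.075 / 45295
dT = 37.3429 K
T_new = 1647 - 37.3429 = 1610 K


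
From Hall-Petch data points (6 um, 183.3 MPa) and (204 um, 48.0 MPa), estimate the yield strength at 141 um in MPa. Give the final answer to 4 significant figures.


sigma_y = sigma0 + k / sqrt(d)
1/sqrt(d1) = 1/sqrt(6e-06) = 408.248;  1/sqrt(d2) = 70.014
k = (sigma1 - sigma2) / (1/sqrt(d1) - 1/sqrt(d2)) = (183.3 - 48.0) / (408.248 - 70.014) = 0.400019 MPa*m^0.5
sigma0 = sigma1 - k/sqrt(d1) = 183.3 - 0.400019*408.248 = 19.9931 MPa
sigma_y(d3) = 19.9931 + 0.400019 / sqrt(1.41e-04) = 53.68 MPa


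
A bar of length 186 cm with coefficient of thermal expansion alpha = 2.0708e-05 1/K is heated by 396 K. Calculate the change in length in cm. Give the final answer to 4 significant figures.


dL = L0 * alpha * dT
dL = 186 * 2.0708e-05 * 396
dL = 1.525 cm


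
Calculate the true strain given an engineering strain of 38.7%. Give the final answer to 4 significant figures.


epsilon_true = ln(1 + epsilon_eng)
epsilon_true = ln(1 + 0.387)
epsilon_true = 0.3271


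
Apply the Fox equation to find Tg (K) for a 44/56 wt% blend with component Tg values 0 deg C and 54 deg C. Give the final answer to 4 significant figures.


1/Tg = w1/Tg1 + w2/Tg2 (in Kelvin)
Tg1 = 273.15 K, Tg2 = 327.15 K
1/Tg = 0.44/273.15 + 0.56/327.15
Tg = 301 K


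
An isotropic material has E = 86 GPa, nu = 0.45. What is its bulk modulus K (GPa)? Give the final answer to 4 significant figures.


K = E / (3*(1-2*nu))
K = 86 / (3*(1-2*0.45))
K = 286.7 GPa


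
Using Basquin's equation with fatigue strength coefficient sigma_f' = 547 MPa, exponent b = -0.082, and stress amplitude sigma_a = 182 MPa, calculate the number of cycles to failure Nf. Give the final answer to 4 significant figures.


sigma_a = sigma_f' * (2*Nf)^b
2*Nf = (sigma_a / sigma_f')^(1/b)
2*Nf = (182 / 547)^(1/-0.082)
2*Nf = 673354
Nf = 336700 cycles


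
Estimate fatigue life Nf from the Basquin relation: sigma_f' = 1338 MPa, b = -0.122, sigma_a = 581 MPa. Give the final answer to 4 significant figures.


sigma_a = sigma_f' * (2*Nf)^b
2*Nf = (sigma_a / sigma_f')^(1/b)
2*Nf = (581 / 1338)^(1/-0.122)
2*Nf = 932.198
Nf = 466.1 cycles


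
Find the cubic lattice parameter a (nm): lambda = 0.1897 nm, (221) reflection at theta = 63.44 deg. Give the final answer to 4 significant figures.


d = lambda / (2*sin(theta))
d = 0.1897 / (2*sin(63.44 deg))
d = 0.106041 nm
a = d * sqrt(h^2+k^2+l^2) = 0.106041 * sqrt(9)
a = 0.3181 nm


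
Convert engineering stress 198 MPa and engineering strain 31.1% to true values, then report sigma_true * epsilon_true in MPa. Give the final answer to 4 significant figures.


sigma_true = sigma_eng * (1 + epsilon_eng)
sigma_true = 198 * (1 + 0.311) = 259.578 MPa
epsilon_true = ln(1 + epsilon_eng)
epsilon_true = ln(1 + 0.311) = 0.27079
sigma_true * epsilon_true = 259.578 * 0.27079 = 70.29 MPa


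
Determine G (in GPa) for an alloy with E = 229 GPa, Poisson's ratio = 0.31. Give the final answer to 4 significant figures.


G = E / (2*(1+nu))
G = 229 / (2*(1+0.31))
G = 87.4 GPa


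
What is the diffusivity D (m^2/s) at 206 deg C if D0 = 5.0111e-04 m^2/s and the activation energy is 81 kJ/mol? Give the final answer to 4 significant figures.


D = D0 * exp(-Qd / (R*T))
T = 479.15 K
D = 5.0111e-04 * exp(-81e3 / (8.314 * 479.15))
D = 7.403e-13 m^2/s


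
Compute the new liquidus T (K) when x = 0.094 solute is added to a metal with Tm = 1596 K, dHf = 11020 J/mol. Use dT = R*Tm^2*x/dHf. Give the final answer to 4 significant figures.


dT = R*Tm^2*x / dHf
dT = 8.314 * 1596^2 * 0.094 / 11020
dT = 180.643 K
T_new = 1596 - 180.643 = 1415 K


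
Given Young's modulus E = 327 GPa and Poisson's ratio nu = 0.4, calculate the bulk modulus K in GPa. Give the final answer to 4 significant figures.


K = E / (3*(1-2*nu))
K = 327 / (3*(1-2*0.4))
K = 545 GPa


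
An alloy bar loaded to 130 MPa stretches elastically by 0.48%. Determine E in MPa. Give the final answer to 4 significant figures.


E = sigma / epsilon
epsilon = 0.48% = 4.8e-03
E = 130 / 4.8e-03
E = 27080 MPa


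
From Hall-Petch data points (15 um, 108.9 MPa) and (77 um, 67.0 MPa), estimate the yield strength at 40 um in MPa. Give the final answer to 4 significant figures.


sigma_y = sigma0 + k / sqrt(d)
1/sqrt(d1) = 1/sqrt(1.5e-05) = 258.199;  1/sqrt(d2) = 113.961
k = (sigma1 - sigma2) / (1/sqrt(d1) - 1/sqrt(d2)) = (108.9 - 67.0) / (258.199 - 113.961) = 0.290491 MPa*m^0.5
sigma0 = sigma1 - k/sqrt(d1) = 108.9 - 0.290491*258.199 = 33.8954 MPa
sigma_y(d3) = 33.8954 + 0.290491 / sqrt(4e-05) = 79.83 MPa


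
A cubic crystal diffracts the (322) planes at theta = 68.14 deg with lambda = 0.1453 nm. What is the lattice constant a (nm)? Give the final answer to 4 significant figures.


d = lambda / (2*sin(theta))
d = 0.1453 / (2*sin(68.14 deg))
d = 0.0782785 nm
a = d * sqrt(h^2+k^2+l^2) = 0.0782785 * sqrt(17)
a = 0.3228 nm


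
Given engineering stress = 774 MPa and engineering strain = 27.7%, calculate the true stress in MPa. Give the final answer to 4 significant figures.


sigma_true = sigma_eng * (1 + epsilon_eng)
sigma_true = 774 * (1 + 0.277)
sigma_true = 988.4 MPa


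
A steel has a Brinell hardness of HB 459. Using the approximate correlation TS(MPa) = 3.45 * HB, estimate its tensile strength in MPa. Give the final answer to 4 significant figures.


TS (MPa) = 3.45 * HB
TS = 3.45 * 459
TS = 1584 MPa


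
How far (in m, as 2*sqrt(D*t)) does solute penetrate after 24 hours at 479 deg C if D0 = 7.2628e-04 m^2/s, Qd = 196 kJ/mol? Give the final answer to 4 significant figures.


Step 1: D = D0 * exp(-Qd/(R*T))
T = 752.15 K
D = 7.2628e-04 * exp(-196e3 / (8.314 * 752.15)) = 1.77411e-17 m^2/s
Step 2: L = 2*sqrt(D*t)
t = 24 h = 86400 s
L = 2*sqrt(1.77411e-17 * 86400) = 2.476e-06 m


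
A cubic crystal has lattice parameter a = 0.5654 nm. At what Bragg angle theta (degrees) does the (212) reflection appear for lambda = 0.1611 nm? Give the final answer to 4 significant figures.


d = a / sqrt(h^2+k^2+l^2)
d = 0.5654 / sqrt(9) = 0.188467 nm
lambda = 2*d*sin(theta)  =>  sin(theta) = lambda / (2*d)
sin(theta) = 0.1611 / (2 * 0.188467) = 0.427397
theta = 25.3 deg


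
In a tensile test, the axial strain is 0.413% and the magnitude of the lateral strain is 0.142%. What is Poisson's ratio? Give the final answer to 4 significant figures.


nu = -epsilon_lat / epsilon_axial
Lateral strain is contraction (negative), so using magnitudes:
nu = 0.142 / 0.413
nu = 0.3438


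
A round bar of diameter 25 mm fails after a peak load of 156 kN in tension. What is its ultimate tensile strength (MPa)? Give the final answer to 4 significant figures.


A0 = pi*(d/2)^2 = pi*(25/2)^2 = 490.874 mm^2
UTS = F_max / A0 = 156*1000 / 490.874
UTS = 317.8 MPa


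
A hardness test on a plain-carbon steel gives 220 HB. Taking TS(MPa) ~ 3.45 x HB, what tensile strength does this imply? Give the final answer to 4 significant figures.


TS (MPa) = 3.45 * HB
TS = 3.45 * 220
TS = 759 MPa


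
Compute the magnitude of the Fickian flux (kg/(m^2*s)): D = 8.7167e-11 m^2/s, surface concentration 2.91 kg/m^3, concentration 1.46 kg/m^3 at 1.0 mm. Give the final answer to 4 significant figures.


J = -D * (dC/dx) = D * (C1 - C2) / dx
J = 8.7167e-11 * (2.91 - 1.46) / 1e-03
J = 1.264e-07 kg/(m^2*s)


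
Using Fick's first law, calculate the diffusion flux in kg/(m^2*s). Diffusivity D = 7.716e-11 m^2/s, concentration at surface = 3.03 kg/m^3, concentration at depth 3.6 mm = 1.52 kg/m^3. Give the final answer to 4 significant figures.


J = -D * (dC/dx) = D * (C1 - C2) / dx
J = 7.716e-11 * (3.03 - 1.52) / 3.6e-03
J = 3.236e-08 kg/(m^2*s)


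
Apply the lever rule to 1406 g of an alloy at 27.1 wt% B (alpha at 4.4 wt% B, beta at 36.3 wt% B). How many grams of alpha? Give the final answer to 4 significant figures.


f_alpha = (C_beta - C0) / (C_beta - C_alpha)
f_alpha = (36.3 - 27.1) / (36.3 - 4.4) = 0.288401
m_alpha = f_alpha * m_total = 0.288401 * 1406 = 405.5 g


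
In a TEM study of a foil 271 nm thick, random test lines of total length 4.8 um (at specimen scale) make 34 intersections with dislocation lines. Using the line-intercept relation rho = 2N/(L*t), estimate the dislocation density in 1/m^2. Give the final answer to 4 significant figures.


rho = 2N / (L * t)
L = 4.8 um = 4.8e-06 m, t = 271 nm = 2.71e-07 m
rho = 2 * 34 / (4.8e-06 * 2.71e-07)
rho = 5.228e+13 1/m^2


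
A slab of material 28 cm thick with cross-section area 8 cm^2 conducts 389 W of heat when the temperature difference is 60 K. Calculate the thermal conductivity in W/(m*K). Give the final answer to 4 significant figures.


k = Q*L / (A*dT)
L = 0.28 m, A = 8e-04 m^2
k = 389 * 0.28 / (8e-04 * 60)
k = 2269 W/(m*K)


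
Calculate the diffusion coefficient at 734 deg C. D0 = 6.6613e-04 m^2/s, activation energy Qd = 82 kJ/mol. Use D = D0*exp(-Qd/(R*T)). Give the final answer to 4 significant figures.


D = D0 * exp(-Qd / (R*T))
T = 1007.15 K
D = 6.6613e-04 * exp(-82e3 / (8.314 * 1007.15))
D = 3.72e-08 m^2/s


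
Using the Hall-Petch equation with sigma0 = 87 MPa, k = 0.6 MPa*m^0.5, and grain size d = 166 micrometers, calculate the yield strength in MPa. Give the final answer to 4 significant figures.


sigma_y = sigma0 + k / sqrt(d)
d = 166 um = 1.66e-04 m
sigma_y = 87 + 0.6 / sqrt(1.66e-04)
sigma_y = 133.6 MPa


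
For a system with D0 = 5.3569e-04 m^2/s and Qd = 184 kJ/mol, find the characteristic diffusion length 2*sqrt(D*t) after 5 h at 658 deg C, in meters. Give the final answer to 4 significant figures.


Step 1: D = D0 * exp(-Qd/(R*T))
T = 931.15 K
D = 5.3569e-04 * exp(-184e3 / (8.314 * 931.15)) = 2.55099e-14 m^2/s
Step 2: L = 2*sqrt(D*t)
t = 5 h = 18000 s
L = 2*sqrt(2.55099e-14 * 18000) = 4.286e-05 m


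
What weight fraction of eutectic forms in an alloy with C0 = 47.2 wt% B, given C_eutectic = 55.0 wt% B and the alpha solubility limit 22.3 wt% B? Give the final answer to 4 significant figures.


f_primary = (C_e - C0) / (C_e - C_alpha_max)
f_primary = (55.0 - 47.2) / (55.0 - 22.3)
f_primary = 0.238532
f_eutectic = 1 - 0.238532 = 0.7615


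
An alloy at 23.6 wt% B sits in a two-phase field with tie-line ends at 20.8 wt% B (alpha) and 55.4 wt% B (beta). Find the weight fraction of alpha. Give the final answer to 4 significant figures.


f_alpha = (C_beta - C0) / (C_beta - C_alpha)
f_alpha = (55.4 - 23.6) / (55.4 - 20.8)
f_alpha = 0.9191


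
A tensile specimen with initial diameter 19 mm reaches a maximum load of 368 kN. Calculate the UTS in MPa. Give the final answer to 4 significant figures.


A0 = pi*(d/2)^2 = pi*(19/2)^2 = 283.529 mm^2
UTS = F_max / A0 = 368*1000 / 283.529
UTS = 1298 MPa


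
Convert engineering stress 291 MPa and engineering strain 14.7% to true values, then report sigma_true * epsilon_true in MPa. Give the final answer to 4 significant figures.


sigma_true = sigma_eng * (1 + epsilon_eng)
sigma_true = 291 * (1 + 0.147) = 333.777 MPa
epsilon_true = ln(1 + epsilon_eng)
epsilon_true = ln(1 + 0.147) = 0.13715
sigma_true * epsilon_true = 333.777 * 0.13715 = 45.78 MPa


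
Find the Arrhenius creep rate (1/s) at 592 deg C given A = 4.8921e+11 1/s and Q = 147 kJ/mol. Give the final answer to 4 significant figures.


rate = A * exp(-Q / (R*T))
T = 592 + 273.15 = 865.15 K
rate = 4.8921e+11 * exp(-147e3 / (8.314 * 865.15))
rate = 651.4 1/s


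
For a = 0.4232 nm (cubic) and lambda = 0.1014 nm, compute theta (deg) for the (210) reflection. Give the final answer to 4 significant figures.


d = a / sqrt(h^2+k^2+l^2)
d = 0.4232 / sqrt(5) = 0.189261 nm
lambda = 2*d*sin(theta)  =>  sin(theta) = lambda / (2*d)
sin(theta) = 0.1014 / (2 * 0.189261) = 0.267884
theta = 15.54 deg


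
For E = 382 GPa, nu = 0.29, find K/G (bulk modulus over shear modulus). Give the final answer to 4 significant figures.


G = E / (2*(1+nu))
G = 382 / (2*(1+0.29)) = 148.062 GPa
K = E / (3*(1-2*nu))
K = 382 / (3*(1-2*0.29)) = 303.175 GPa
K/G = 303.175 / 148.062 = 2.048


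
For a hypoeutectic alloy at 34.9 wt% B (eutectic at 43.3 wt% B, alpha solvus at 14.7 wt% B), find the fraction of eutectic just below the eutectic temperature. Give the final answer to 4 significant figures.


f_primary = (C_e - C0) / (C_e - C_alpha_max)
f_primary = (43.3 - 34.9) / (43.3 - 14.7)
f_primary = 0.293706
f_eutectic = 1 - 0.293706 = 0.7063


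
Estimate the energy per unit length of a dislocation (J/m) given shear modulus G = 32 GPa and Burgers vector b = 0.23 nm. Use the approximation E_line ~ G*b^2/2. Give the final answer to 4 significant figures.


E = G*b^2/2
b = 0.23 nm = 2.3e-10 m
G = 32 GPa = 3.2e+10 Pa
E = 0.5 * 3.2e+10 * (2.3e-10)^2
E = 8.464e-10 J/m


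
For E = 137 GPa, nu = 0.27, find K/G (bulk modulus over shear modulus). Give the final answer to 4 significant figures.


G = E / (2*(1+nu))
G = 137 / (2*(1+0.27)) = 53.937 GPa
K = E / (3*(1-2*nu))
K = 137 / (3*(1-2*0.27)) = 99.2754 GPa
K/G = 99.2754 / 53.937 = 1.841


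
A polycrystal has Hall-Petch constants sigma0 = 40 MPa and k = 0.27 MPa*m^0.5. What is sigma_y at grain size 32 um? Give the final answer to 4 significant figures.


sigma_y = sigma0 + k / sqrt(d)
d = 32 um = 3.2e-05 m
sigma_y = 40 + 0.27 / sqrt(3.2e-05)
sigma_y = 87.73 MPa


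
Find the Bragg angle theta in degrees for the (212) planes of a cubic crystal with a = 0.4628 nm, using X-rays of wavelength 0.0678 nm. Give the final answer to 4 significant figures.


d = a / sqrt(h^2+k^2+l^2)
d = 0.4628 / sqrt(9) = 0.154267 nm
lambda = 2*d*sin(theta)  =>  sin(theta) = lambda / (2*d)
sin(theta) = 0.0678 / (2 * 0.154267) = 0.219749
theta = 12.69 deg


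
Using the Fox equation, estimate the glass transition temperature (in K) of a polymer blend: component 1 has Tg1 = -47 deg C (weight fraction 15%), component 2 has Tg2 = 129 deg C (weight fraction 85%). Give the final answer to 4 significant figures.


1/Tg = w1/Tg1 + w2/Tg2 (in Kelvin)
Tg1 = 226.15 K, Tg2 = 402.15 K
1/Tg = 0.15/226.15 + 0.85/402.15
Tg = 360.1 K


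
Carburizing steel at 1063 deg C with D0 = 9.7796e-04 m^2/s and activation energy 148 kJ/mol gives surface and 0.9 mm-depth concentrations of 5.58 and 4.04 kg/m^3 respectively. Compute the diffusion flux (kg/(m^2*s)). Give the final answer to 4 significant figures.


Step 1: D = D0 * exp(-Qd/(R*T))
T = 1063 + 273.15 = 1336.15 K
D = 9.7796e-04 * exp(-148e3 / (8.314 * 1336.15)) = 1.60063e-09 m^2/s
Step 2: J = D * (C1 - C2) / dx
J = 1.60063e-09 * (5.58 - 4.04) / 9e-04
J = 2.739e-06 kg/(m^2*s)


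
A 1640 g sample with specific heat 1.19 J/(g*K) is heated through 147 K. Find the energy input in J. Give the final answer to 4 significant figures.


Q = m * cp * dT
Q = 1640 * 1.19 * 147
Q = 286900 J


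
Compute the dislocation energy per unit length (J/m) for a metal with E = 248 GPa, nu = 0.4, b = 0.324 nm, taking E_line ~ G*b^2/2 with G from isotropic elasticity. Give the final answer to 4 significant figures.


Step 1: G = E / (2*(1+nu))
G = 248 / (2*(1+0.4)) = 88.5714 GPa = 8.85714e+10 Pa
Step 2: E_line = G*b^2/2
b = 0.324 nm = 3.24e-10 m
E_line = 0.5 * 8.85714e+10 * (3.24e-10)^2 = 4.649e-09 J/m


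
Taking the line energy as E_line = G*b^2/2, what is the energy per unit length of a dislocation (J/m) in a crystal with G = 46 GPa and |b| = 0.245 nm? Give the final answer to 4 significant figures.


E = G*b^2/2
b = 0.245 nm = 2.45e-10 m
G = 46 GPa = 4.6e+10 Pa
E = 0.5 * 4.6e+10 * (2.45e-10)^2
E = 1.381e-09 J/m


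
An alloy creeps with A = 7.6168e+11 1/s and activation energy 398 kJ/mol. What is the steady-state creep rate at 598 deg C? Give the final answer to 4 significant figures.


rate = A * exp(-Q / (R*T))
T = 598 + 273.15 = 871.15 K
rate = 7.6168e+11 * exp(-398e3 / (8.314 * 871.15))
rate = 1.039e-12 1/s


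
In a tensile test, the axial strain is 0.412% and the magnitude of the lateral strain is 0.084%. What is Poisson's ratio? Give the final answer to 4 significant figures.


nu = -epsilon_lat / epsilon_axial
Lateral strain is contraction (negative), so using magnitudes:
nu = 0.084 / 0.412
nu = 0.2039


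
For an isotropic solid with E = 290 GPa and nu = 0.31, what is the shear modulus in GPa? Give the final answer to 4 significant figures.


G = E / (2*(1+nu))
G = 290 / (2*(1+0.31))
G = 110.7 GPa


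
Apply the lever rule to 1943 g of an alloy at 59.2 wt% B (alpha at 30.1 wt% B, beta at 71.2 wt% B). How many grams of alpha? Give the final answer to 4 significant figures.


f_alpha = (C_beta - C0) / (C_beta - C_alpha)
f_alpha = (71.2 - 59.2) / (71.2 - 30.1) = 0.291971
m_alpha = f_alpha * m_total = 0.291971 * 1943 = 567.3 g


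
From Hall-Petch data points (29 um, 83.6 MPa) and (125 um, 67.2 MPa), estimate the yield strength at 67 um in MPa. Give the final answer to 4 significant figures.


sigma_y = sigma0 + k / sqrt(d)
1/sqrt(d1) = 1/sqrt(2.9e-05) = 185.695;  1/sqrt(d2) = 89.4427
k = (sigma1 - sigma2) / (1/sqrt(d1) - 1/sqrt(d2)) = (83.6 - 67.2) / (185.695 - 89.4427) = 0.170385 MPa*m^0.5
sigma0 = sigma1 - k/sqrt(d1) = 83.6 - 0.170385*185.695 = 51.9603 MPa
sigma_y(d3) = 51.9603 + 0.170385 / sqrt(6.7e-05) = 72.78 MPa


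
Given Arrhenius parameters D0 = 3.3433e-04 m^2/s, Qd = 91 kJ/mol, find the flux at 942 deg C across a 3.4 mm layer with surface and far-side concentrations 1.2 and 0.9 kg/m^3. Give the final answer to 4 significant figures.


Step 1: D = D0 * exp(-Qd/(R*T))
T = 942 + 273.15 = 1215.15 K
D = 3.3433e-04 * exp(-91e3 / (8.314 * 1215.15)) = 4.09537e-08 m^2/s
Step 2: J = D * (C1 - C2) / dx
J = 4.09537e-08 * (1.2 - 0.9) / 3.4e-03
J = 3.614e-06 kg/(m^2*s)


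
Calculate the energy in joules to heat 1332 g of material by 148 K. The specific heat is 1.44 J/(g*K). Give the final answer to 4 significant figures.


Q = m * cp * dT
Q = 1332 * 1.44 * 148
Q = 283900 J


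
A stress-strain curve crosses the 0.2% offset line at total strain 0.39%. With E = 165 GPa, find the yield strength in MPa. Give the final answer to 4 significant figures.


Offset strain = 0.002
Elastic strain at yield = total_strain - offset = 3.9e-03 - 0.002 = 1.9e-03
sigma_y = E * elastic_strain = 165000 * 1.9e-03
sigma_y = 313.5 MPa


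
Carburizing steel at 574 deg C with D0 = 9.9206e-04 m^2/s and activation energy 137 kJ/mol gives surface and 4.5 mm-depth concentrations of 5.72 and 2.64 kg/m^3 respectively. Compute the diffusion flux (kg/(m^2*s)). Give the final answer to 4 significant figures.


Step 1: D = D0 * exp(-Qd/(R*T))
T = 574 + 273.15 = 847.15 K
D = 9.9206e-04 * exp(-137e3 / (8.314 * 847.15)) = 3.53928e-12 m^2/s
Step 2: J = D * (C1 - C2) / dx
J = 3.53928e-12 * (5.72 - 2.64) / 4.5e-03
J = 2.422e-09 kg/(m^2*s)


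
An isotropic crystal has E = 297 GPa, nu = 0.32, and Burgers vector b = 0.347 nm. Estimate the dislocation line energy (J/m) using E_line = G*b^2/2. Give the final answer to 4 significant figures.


Step 1: G = E / (2*(1+nu))
G = 297 / (2*(1+0.32)) = 112.5 GPa = 1.125e+11 Pa
Step 2: E_line = G*b^2/2
b = 0.347 nm = 3.47e-10 m
E_line = 0.5 * 1.125e+11 * (3.47e-10)^2 = 6.773e-09 J/m


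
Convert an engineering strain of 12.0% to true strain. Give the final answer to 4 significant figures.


epsilon_true = ln(1 + epsilon_eng)
epsilon_true = ln(1 + 0.12)
epsilon_true = 0.1133


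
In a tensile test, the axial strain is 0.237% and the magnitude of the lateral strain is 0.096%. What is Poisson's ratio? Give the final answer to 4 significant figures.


nu = -epsilon_lat / epsilon_axial
Lateral strain is contraction (negative), so using magnitudes:
nu = 0.096 / 0.237
nu = 0.4051


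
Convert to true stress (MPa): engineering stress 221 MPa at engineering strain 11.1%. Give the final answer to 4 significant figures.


sigma_true = sigma_eng * (1 + epsilon_eng)
sigma_true = 221 * (1 + 0.111)
sigma_true = 245.5 MPa


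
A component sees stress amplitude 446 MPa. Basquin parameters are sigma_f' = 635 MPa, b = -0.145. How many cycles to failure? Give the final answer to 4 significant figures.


sigma_a = sigma_f' * (2*Nf)^b
2*Nf = (sigma_a / sigma_f')^(1/b)
2*Nf = (446 / 635)^(1/-0.145)
2*Nf = 11.434
Nf = 5.717 cycles


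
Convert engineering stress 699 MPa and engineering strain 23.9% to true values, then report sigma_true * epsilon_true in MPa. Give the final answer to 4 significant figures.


sigma_true = sigma_eng * (1 + epsilon_eng)
sigma_true = 699 * (1 + 0.239) = 866.061 MPa
epsilon_true = ln(1 + epsilon_eng)
epsilon_true = ln(1 + 0.239) = 0.214305
sigma_true * epsilon_true = 866.061 * 0.214305 = 185.6 MPa


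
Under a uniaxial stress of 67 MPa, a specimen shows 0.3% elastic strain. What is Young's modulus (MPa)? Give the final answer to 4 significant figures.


E = sigma / epsilon
epsilon = 0.3% = 3e-03
E = 67 / 3e-03
E = 22330 MPa


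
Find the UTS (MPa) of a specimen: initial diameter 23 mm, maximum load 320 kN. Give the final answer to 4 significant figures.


A0 = pi*(d/2)^2 = pi*(23/2)^2 = 415.476 mm^2
UTS = F_max / A0 = 320*1000 / 415.476
UTS = 770.2 MPa


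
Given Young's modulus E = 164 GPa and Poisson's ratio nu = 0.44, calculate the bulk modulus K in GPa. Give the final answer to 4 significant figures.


K = E / (3*(1-2*nu))
K = 164 / (3*(1-2*0.44))
K = 455.6 GPa


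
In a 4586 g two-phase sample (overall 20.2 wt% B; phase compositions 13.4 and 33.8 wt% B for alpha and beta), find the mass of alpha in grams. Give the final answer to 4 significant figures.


f_alpha = (C_beta - C0) / (C_beta - C_alpha)
f_alpha = (33.8 - 20.2) / (33.8 - 13.4) = 0.666667
m_alpha = f_alpha * m_total = 0.666667 * 4586 = 3057 g


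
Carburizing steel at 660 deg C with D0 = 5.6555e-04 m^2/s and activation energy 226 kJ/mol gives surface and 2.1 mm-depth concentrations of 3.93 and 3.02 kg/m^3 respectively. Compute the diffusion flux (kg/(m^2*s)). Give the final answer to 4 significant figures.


Step 1: D = D0 * exp(-Qd/(R*T))
T = 660 + 273.15 = 933.15 K
D = 5.6555e-04 * exp(-226e3 / (8.314 * 933.15)) = 1.26265e-16 m^2/s
Step 2: J = D * (C1 - C2) / dx
J = 1.26265e-16 * (3.93 - 3.02) / 2.1e-03
J = 5.471e-14 kg/(m^2*s)


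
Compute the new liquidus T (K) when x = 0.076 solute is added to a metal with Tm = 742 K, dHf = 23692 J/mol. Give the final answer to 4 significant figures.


dT = R*Tm^2*x / dHf
dT = 8.314 * 742^2 * 0.076 / 23692
dT = 14.6835 K
T_new = 742 - 14.6835 = 727.3 K


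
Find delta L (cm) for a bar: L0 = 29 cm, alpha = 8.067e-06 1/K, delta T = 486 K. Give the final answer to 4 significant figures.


dL = L0 * alpha * dT
dL = 29 * 8.067e-06 * 486
dL = 0.1137 cm


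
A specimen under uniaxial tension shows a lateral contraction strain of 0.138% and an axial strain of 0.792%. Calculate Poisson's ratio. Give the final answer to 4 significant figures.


nu = -epsilon_lat / epsilon_axial
Lateral strain is contraction (negative), so using magnitudes:
nu = 0.138 / 0.792
nu = 0.1742


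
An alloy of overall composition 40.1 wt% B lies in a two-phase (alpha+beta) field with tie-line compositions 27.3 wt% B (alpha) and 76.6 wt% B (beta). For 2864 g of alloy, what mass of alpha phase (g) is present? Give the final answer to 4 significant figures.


f_alpha = (C_beta - C0) / (C_beta - C_alpha)
f_alpha = (76.6 - 40.1) / (76.6 - 27.3) = 0.740365
m_alpha = f_alpha * m_total = 0.740365 * 2864 = 2120 g


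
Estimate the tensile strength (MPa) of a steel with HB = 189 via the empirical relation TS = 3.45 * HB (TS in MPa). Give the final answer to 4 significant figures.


TS (MPa) = 3.45 * HB
TS = 3.45 * 189
TS = 652.1 MPa


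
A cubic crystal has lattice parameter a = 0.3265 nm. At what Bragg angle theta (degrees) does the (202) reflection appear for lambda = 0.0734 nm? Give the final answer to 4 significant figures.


d = a / sqrt(h^2+k^2+l^2)
d = 0.3265 / sqrt(8) = 0.115435 nm
lambda = 2*d*sin(theta)  =>  sin(theta) = lambda / (2*d)
sin(theta) = 0.0734 / (2 * 0.115435) = 0.317927
theta = 18.54 deg


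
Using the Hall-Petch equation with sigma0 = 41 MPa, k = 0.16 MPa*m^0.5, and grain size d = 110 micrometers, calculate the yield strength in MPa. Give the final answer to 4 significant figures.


sigma_y = sigma0 + k / sqrt(d)
d = 110 um = 1.1e-04 m
sigma_y = 41 + 0.16 / sqrt(1.1e-04)
sigma_y = 56.26 MPa


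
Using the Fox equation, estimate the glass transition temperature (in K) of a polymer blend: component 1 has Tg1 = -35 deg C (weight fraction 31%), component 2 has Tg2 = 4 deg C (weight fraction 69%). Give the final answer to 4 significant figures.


1/Tg = w1/Tg1 + w2/Tg2 (in Kelvin)
Tg1 = 238.15 K, Tg2 = 277.15 K
1/Tg = 0.31/238.15 + 0.69/277.15
Tg = 263.8 K


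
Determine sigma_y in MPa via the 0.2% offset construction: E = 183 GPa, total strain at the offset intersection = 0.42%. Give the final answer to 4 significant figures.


Offset strain = 0.002
Elastic strain at yield = total_strain - offset = 4.2e-03 - 0.002 = 2.2e-03
sigma_y = E * elastic_strain = 183000 * 2.2e-03
sigma_y = 402.6 MPa


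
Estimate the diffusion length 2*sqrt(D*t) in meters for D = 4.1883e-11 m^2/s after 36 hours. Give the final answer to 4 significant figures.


t = 36 hr = 129600 s
Diffusion length = 2*sqrt(D*t)
= 2*sqrt(4.1883e-11 * 129600)
= 4.66e-03 m


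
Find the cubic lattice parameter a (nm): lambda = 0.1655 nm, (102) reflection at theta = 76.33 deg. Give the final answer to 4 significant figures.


d = lambda / (2*sin(theta))
d = 0.1655 / (2*sin(76.33 deg))
d = 0.0851624 nm
a = d * sqrt(h^2+k^2+l^2) = 0.0851624 * sqrt(5)
a = 0.1904 nm


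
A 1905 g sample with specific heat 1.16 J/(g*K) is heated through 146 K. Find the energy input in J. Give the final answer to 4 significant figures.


Q = m * cp * dT
Q = 1905 * 1.16 * 146
Q = 322600 J


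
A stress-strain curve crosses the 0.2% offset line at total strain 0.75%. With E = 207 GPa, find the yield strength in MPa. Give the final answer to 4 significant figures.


Offset strain = 0.002
Elastic strain at yield = total_strain - offset = 7.5e-03 - 0.002 = 5.5e-03
sigma_y = E * elastic_strain = 207000 * 5.5e-03
sigma_y = 1139 MPa


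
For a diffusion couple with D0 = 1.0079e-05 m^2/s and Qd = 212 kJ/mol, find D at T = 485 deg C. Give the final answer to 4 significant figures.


D = D0 * exp(-Qd / (R*T))
T = 758.15 K
D = 1.0079e-05 * exp(-212e3 / (8.314 * 758.15))
D = 2.492e-20 m^2/s


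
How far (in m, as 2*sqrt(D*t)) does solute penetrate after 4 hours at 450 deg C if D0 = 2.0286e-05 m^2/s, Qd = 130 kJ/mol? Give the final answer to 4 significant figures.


Step 1: D = D0 * exp(-Qd/(R*T))
T = 723.15 K
D = 2.0286e-05 * exp(-130e3 / (8.314 * 723.15)) = 8.25439e-15 m^2/s
Step 2: L = 2*sqrt(D*t)
t = 4 h = 14400 s
L = 2*sqrt(8.25439e-15 * 14400) = 2.18e-05 m


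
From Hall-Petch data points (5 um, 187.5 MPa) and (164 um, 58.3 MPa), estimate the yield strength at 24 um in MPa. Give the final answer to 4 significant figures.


sigma_y = sigma0 + k / sqrt(d)
1/sqrt(d1) = 1/sqrt(5e-06) = 447.214;  1/sqrt(d2) = 78.0869
k = (sigma1 - sigma2) / (1/sqrt(d1) - 1/sqrt(d2)) = (187.5 - 58.3) / (447.214 - 78.0869) = 0.350015 MPa*m^0.5
sigma0 = sigma1 - k/sqrt(d1) = 187.5 - 0.350015*447.214 = 30.9684 MPa
sigma_y(d3) = 30.9684 + 0.350015 / sqrt(2.4e-05) = 102.4 MPa


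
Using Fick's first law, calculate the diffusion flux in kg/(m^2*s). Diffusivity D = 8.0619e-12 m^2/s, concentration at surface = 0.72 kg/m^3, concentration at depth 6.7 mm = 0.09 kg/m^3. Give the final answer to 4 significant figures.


J = -D * (dC/dx) = D * (C1 - C2) / dx
J = 8.0619e-12 * (0.72 - 0.09) / 6.7e-03
J = 7.581e-10 kg/(m^2*s)


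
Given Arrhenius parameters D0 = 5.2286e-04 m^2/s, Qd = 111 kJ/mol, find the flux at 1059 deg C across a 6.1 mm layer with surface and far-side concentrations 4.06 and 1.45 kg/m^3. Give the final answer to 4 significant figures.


Step 1: D = D0 * exp(-Qd/(R*T))
T = 1059 + 273.15 = 1332.15 K
D = 5.2286e-04 * exp(-111e3 / (8.314 * 1332.15)) = 2.32184e-08 m^2/s
Step 2: J = D * (C1 - C2) / dx
J = 2.32184e-08 * (4.06 - 1.45) / 6.1e-03
J = 9.934e-06 kg/(m^2*s)


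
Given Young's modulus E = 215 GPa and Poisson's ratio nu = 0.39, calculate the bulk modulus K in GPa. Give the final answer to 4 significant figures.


K = E / (3*(1-2*nu))
K = 215 / (3*(1-2*0.39))
K = 325.8 GPa


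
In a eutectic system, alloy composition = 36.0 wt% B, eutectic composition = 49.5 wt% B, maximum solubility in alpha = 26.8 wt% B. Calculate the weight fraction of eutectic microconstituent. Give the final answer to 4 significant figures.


f_primary = (C_e - C0) / (C_e - C_alpha_max)
f_primary = (49.5 - 36.0) / (49.5 - 26.8)
f_primary = 0.594714
f_eutectic = 1 - 0.594714 = 0.4053


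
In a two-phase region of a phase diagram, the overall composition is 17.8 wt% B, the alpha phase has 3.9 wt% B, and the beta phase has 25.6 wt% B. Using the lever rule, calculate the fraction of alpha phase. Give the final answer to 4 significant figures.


f_alpha = (C_beta - C0) / (C_beta - C_alpha)
f_alpha = (25.6 - 17.8) / (25.6 - 3.9)
f_alpha = 0.3594


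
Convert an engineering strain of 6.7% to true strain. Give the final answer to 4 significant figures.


epsilon_true = ln(1 + epsilon_eng)
epsilon_true = ln(1 + 0.067)
epsilon_true = 0.06485


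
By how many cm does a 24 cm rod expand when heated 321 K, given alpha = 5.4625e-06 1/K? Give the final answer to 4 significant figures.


dL = L0 * alpha * dT
dL = 24 * 5.4625e-06 * 321
dL = 0.04208 cm


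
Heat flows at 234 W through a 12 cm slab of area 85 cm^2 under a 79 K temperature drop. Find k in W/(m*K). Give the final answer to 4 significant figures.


k = Q*L / (A*dT)
L = 0.12 m, A = 8.5e-03 m^2
k = 234 * 0.12 / (8.5e-03 * 79)
k = 41.82 W/(m*K)


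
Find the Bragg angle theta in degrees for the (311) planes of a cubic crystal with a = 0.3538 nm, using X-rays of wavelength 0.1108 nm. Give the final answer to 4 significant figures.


d = a / sqrt(h^2+k^2+l^2)
d = 0.3538 / sqrt(11) = 0.106675 nm
lambda = 2*d*sin(theta)  =>  sin(theta) = lambda / (2*d)
sin(theta) = 0.1108 / (2 * 0.106675) = 0.519336
theta = 31.29 deg


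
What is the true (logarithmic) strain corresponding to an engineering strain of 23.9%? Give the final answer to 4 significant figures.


epsilon_true = ln(1 + epsilon_eng)
epsilon_true = ln(1 + 0.239)
epsilon_true = 0.2143


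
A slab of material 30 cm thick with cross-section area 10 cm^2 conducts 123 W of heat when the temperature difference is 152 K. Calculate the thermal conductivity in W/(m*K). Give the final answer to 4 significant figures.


k = Q*L / (A*dT)
L = 0.3 m, A = 1e-03 m^2
k = 123 * 0.3 / (1e-03 * 152)
k = 242.8 W/(m*K)


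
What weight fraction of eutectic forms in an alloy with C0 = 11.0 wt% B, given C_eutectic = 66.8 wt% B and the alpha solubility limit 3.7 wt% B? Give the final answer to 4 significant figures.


f_primary = (C_e - C0) / (C_e - C_alpha_max)
f_primary = (66.8 - 11.0) / (66.8 - 3.7)
f_primary = 0.884311
f_eutectic = 1 - 0.884311 = 0.1157


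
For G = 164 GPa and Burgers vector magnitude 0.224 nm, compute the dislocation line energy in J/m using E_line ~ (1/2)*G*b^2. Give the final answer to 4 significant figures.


E = G*b^2/2
b = 0.224 nm = 2.24e-10 m
G = 164 GPa = 1.64e+11 Pa
E = 0.5 * 1.64e+11 * (2.24e-10)^2
E = 4.114e-09 J/m


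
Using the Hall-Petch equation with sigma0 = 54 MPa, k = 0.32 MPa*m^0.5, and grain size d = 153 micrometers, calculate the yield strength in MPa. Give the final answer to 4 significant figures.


sigma_y = sigma0 + k / sqrt(d)
d = 153 um = 1.53e-04 m
sigma_y = 54 + 0.32 / sqrt(1.53e-04)
sigma_y = 79.87 MPa


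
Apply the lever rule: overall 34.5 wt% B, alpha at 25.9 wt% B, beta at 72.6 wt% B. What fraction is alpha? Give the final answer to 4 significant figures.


f_alpha = (C_beta - C0) / (C_beta - C_alpha)
f_alpha = (72.6 - 34.5) / (72.6 - 25.9)
f_alpha = 0.8158


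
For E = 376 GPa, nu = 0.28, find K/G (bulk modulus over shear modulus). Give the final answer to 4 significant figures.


G = E / (2*(1+nu))
G = 376 / (2*(1+0.28)) = 146.875 GPa
K = E / (3*(1-2*nu))
K = 376 / (3*(1-2*0.28)) = 284.848 GPa
K/G = 284.848 / 146.875 = 1.939


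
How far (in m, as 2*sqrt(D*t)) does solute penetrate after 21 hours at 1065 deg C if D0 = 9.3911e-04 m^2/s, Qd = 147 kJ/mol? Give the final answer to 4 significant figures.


Step 1: D = D0 * exp(-Qd/(R*T))
T = 1338.15 K
D = 9.3911e-04 * exp(-147e3 / (8.314 * 1338.15)) = 1.71541e-09 m^2/s
Step 2: L = 2*sqrt(D*t)
t = 21 h = 75600 s
L = 2*sqrt(1.71541e-09 * 75600) = 0.02278 m
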